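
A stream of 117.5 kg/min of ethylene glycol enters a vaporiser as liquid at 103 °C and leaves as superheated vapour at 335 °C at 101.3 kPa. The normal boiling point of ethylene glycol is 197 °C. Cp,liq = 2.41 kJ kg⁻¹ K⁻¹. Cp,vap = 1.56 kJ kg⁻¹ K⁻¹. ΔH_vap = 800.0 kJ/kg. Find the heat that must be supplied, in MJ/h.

Q = 8750 MJ/h

liquid 103→197 °C: 226.54 kJ/kg
vaporisation at 197 °C: 800 kJ/kg
vapour 197→335 °C: 215.28 kJ/kg
Δh = 226.54 + 800 + 215.28 = 1241.8 kJ/kg
Q = ṁ·Δh = 117.5 kg/min × 1241.8 kJ/kg = 145910 kJ/min
|Q| = 2431.9 kW = 8754.8 MJ/h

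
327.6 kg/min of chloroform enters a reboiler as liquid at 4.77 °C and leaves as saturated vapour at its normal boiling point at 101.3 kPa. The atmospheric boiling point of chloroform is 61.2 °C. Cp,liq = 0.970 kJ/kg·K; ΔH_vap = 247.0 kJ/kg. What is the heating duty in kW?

liquid 4.77→61.2 °C: 54.737 kJ/kg
vaporisation at 61.2 °C: 247 kJ/kg
Δh = 54.737 + 247 = 301.74 kJ/kg
Q = ṁ·Δh = 327.6 kg/min × 301.74 kJ/kg = 98849 kJ/min
|Q| = 1647.5 kW

Q = 1650 kW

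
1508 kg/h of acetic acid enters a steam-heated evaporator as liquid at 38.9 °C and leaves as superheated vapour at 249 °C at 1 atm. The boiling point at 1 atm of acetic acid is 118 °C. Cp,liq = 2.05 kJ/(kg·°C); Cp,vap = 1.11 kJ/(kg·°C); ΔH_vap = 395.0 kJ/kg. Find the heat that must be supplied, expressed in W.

Q = 294000 W

liquid 38.9→118 °C: 162.15 kJ/kg
vaporisation at 118 °C: 395 kJ/kg
vapour 118→249 °C: 145.41 kJ/kg
Δh = 162.15 + 395 + 145.41 = 702.57 kJ/kg
Q = ṁ·Δh = 1508 kg/h × 702.57 kJ/kg = 1.0595e+06 kJ/h
|Q| = 294.3 kW = 294300 W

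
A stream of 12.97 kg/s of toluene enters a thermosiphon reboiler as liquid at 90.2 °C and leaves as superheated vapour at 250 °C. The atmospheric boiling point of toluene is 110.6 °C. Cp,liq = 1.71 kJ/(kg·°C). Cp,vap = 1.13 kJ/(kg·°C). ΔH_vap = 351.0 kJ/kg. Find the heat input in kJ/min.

Q = 423000 kJ/min

liquid 90.2→110.6 °C: 34.884 kJ/kg
vaporisation at 110.6 °C: 351 kJ/kg
vapour 110.6→250 °C: 157.52 kJ/kg
Δh = 34.884 + 351 + 157.52 = 543.41 kJ/kg
Q = ṁ·Δh = 12.97 kg/s × 543.41 kJ/kg = 7048 kJ/s
|Q| = 7048 kW = 422880 kJ/min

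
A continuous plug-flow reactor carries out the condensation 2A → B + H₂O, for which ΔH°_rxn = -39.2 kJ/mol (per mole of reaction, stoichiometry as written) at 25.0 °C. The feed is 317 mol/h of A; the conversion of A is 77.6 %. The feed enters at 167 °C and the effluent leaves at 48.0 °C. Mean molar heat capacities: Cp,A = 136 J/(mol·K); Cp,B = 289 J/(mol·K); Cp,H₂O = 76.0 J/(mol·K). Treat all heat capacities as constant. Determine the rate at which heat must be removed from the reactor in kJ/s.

Q_out = 2.69 kJ/s

Extent of reaction ξ = 0.776 × 317 / 2 = 123 mol/h
Reaction term: ξ·ΔH°_rxn = 123 × -39.2 = -4821.4 kJ/h
Sensible, feed 167→25 °C: -6121.9 kJ/h
Outlet flows (mol/h): A 71.008, B 123, H₂O 123
Sensible, products 25→48.0 °C: 1254.7 kJ/h
Q = ΔH = -9688.7 kJ/h = -2.6913 kW
Heat removed = 2.6913 kJ/s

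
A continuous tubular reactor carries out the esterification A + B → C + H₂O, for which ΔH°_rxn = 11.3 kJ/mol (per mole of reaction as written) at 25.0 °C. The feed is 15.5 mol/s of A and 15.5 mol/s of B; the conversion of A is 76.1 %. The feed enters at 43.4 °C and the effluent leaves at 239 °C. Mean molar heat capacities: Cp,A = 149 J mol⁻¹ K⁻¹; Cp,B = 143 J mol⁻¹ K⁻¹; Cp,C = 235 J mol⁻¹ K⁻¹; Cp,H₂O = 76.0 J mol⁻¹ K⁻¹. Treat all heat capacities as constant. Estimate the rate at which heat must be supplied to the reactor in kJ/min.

Extent of reaction ξ = 0.761 × 15.5 = 11.796 mol/s
Reaction term: ξ·ΔH°_rxn = 11.796 × 11.3 = 133.29 kJ/s
Sensible, feed 43.4→25 °C: -83.278 kJ/s
Outlet flows (mol/s): A 3.7045, B 3.7045, C 11.796, H₂O 11.796
Sensible, products 25→239 °C: 1016.5 kJ/s
Q = ΔH = 1066.5 kJ/s = 1066.5 kW
Heat supplied = 63992 kJ/min

Q_in = 64000 kJ/min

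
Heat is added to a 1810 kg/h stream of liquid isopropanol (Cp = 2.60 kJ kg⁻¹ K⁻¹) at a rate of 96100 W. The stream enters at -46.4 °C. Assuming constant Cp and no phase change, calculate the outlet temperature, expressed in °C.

Q = 96100 W = 345960 kJ/h
ΔT = Q/(ṁ·Cp) = 345960/(1810×2.60) = 73.515 K
T_out = -46.4 + 73.515 = 27.115 °C

T_out = 27.1 °C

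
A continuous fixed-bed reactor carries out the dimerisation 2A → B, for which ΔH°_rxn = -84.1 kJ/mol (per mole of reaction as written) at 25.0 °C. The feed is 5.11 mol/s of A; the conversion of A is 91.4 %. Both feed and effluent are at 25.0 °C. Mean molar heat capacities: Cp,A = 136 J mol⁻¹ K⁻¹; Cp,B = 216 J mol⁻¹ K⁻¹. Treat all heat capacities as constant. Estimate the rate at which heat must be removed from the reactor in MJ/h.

Q_out = 707 MJ/h

Extent of reaction ξ = 0.914 × 5.11 / 2 = 2.3353 mol/s
Reaction term: ξ·ΔH°_rxn = 2.3353 × -84.1 = -196.4 kJ/s
Q = ΔH = -196.4 kJ/s = -196.4 kW
Heat removed = 707.03 MJ/h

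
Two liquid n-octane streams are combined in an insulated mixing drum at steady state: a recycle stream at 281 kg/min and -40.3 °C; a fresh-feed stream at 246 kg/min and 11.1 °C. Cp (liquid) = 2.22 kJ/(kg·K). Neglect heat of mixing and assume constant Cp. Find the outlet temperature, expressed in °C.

Adiabatic, steady state ⇒ Σ ṁᵢCp,ᵢ(T_out − Tᵢ) = 0
Σ ṁᵢCp,ᵢTᵢ = 281×2.22×-40.3 + 246×2.22×11.1 = -19078
Σ ṁᵢCp,ᵢ = 281×2.22 + 246×2.22 = 1169.9
T_out = -19078 / 1169.9 = -16.307 °C

T_out = -16.3 °C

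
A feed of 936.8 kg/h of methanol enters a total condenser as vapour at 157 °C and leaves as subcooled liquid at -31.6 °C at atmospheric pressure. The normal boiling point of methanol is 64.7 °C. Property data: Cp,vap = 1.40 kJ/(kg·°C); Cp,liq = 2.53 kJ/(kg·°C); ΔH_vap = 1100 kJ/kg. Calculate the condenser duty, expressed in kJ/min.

Q_c = 23000 kJ/min

vapour 157→64.7 °C: -129.22 kJ/kg
condensation at 64.7 °C: -1100 kJ/kg
liquid 64.7→-31.6 °C: -243.64 kJ/kg
Δh = -129.22 + -1100 + -243.64 = -1472.9 kJ/kg
Q = ṁ·Δh = 936.8 kg/h × -1472.9 kJ/kg = -1.3798e+06 kJ/h
|Q| = 383.27 kW = 22996 kJ/min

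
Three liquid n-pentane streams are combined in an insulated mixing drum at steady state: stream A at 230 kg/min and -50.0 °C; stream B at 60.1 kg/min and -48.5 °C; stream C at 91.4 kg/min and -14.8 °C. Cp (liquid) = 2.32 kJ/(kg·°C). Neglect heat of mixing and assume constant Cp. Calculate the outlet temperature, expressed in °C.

Adiabatic, steady state ⇒ Σ ṁᵢCp,ᵢ(T_out − Tᵢ) = 0
T_out = Σ ṁᵢCp,ᵢTᵢ / Σ ṁᵢCp,ᵢ
      = -36581 / 885.08 = -41.33 °C

T_out = -41.3 °C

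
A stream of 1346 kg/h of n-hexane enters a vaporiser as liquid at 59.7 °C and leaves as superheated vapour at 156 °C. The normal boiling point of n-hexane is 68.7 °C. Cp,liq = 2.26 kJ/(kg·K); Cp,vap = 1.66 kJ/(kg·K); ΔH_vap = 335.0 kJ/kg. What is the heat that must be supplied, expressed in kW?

liquid 59.7→68.7 °C: 20.34 kJ/kg
vaporisation at 68.7 °C: 335 kJ/kg
vapour 68.7→156 °C: 144.92 kJ/kg
Δh = 20.34 + 335 + 144.92 = 500.26 kJ/kg
Q = ṁ·Δh = 1346 kg/h × 500.26 kJ/kg = 673350 kJ/h
|Q| = 187.04 kW

Q = 187 kW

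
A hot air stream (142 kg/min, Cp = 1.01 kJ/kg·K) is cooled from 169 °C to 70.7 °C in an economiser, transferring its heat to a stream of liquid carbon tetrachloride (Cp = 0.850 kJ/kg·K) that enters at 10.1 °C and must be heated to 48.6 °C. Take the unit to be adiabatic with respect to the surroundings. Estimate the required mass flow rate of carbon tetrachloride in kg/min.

ṁ_c = 431 kg/min

Heat released by hot stream: Q = 142 × 1.01 × (169 − 70.7) = 14098 kJ/min
Energy balance on cold side (adiabatic exchanger): Q = ṁ_c·Cp_c·(T_c,out − T_c,in)
ṁ_c = 14098 / [0.850 × (48.6 − 10.1)] = 430.81 kg/min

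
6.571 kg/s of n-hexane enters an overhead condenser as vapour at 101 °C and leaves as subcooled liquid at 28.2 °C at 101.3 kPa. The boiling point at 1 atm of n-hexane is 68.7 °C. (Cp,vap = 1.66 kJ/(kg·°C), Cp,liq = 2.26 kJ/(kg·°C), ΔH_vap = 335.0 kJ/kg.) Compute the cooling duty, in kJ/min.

vapour 101→68.7 °C: -53.618 kJ/kg
condensation at 68.7 °C: -335 kJ/kg
liquid 68.7→28.2 °C: -91.53 kJ/kg
Δh = -53.618 + -335 + -91.53 = -480.15 kJ/kg
Q = ṁ·Δh = 6.571 kg/s × -480.15 kJ/kg = -3155.1 kJ/s
|Q| = 3155.1 kW = 189300 kJ/min

Q_c = 189000 kJ/min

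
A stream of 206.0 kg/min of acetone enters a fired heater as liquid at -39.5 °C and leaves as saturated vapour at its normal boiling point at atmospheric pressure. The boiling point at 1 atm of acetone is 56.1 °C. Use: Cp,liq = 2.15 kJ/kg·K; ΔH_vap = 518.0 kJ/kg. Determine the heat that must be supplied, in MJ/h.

liquid -39.5→56.1 °C: 205.54 kJ/kg
vaporisation at 56.1 °C: 518 kJ/kg
Δh = 205.54 + 518 = 723.54 kJ/kg
Q = ṁ·Δh = 206.0 kg/min × 723.54 kJ/kg = 149050 kJ/min
|Q| = 2484.2 kW = 8943 MJ/h

Q = 8940 MJ/h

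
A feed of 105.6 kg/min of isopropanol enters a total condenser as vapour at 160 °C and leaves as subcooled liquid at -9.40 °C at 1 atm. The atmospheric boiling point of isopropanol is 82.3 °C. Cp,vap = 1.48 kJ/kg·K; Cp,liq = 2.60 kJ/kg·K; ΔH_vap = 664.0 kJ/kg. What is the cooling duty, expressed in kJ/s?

Q_c = 1790 kJ/s

vapour 160→82.3 °C: -115 kJ/kg
condensation at 82.3 °C: -664 kJ/kg
liquid 82.3→-9.40 °C: -238.42 kJ/kg
Δh = -115 + -664 + -238.42 = -1017.4 kJ/kg
Q = ṁ·Δh = 105.6 kg/min × -1017.4 kJ/kg = -107440 kJ/min
|Q| = 1790.7 kW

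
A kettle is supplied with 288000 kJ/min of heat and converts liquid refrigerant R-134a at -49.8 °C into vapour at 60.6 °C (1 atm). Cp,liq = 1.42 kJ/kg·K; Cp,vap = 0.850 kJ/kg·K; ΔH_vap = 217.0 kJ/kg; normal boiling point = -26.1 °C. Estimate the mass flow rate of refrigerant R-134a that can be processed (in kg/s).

Δh = 1.42×(-26.1−-49.8) + 217.0 + 0.850×(60.6−-26.1) = 324.35 kJ/kg
Q = 288000 kJ/min = 4800 kJ/s = 4800 kJ/s
ṁ = Q/Δh = 4800 / 324.35 = 14.799 kg/s

ṁ = 14.8 kg/s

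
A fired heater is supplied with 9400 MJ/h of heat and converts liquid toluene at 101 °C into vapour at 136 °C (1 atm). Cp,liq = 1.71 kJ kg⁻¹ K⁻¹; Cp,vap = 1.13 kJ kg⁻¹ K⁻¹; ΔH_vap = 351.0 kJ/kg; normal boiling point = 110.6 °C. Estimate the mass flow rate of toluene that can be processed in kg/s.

ṁ = 6.59 kg/s

Δh = 1.71×(110.6−101) + 351.0 + 1.13×(136−110.6) = 396.12 kJ/kg
Q = 9400 MJ/h = 2611.1 kJ/s = 2611.1 kJ/s
ṁ = Q/Δh = 2611.1 / 396.12 = 6.5918 kg/s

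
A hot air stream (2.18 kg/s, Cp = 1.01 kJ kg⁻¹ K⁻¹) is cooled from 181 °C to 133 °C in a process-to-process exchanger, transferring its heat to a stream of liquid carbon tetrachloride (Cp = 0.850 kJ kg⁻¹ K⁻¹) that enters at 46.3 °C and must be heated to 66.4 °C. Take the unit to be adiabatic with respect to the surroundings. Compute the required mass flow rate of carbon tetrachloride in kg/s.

ṁ_c = 6.19 kg/s

Heat released by hot stream: Q = 2.18 × 1.01 × (181 − 133) = 105.69 kJ/s
Energy balance on cold side (adiabatic exchanger): Q = ṁ_c·Cp_c·(T_c,out − T_c,in)
ṁ_c = 105.69 / [0.850 × (66.4 − 46.3)] = 6.1859 kg/s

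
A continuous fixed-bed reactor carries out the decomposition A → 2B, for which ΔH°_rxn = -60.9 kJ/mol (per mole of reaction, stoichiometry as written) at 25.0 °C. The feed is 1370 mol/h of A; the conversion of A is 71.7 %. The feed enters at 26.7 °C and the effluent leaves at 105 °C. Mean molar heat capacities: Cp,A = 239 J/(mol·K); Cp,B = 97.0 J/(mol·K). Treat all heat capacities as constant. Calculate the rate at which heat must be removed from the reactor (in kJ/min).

Extent of reaction ξ = 0.717 × 1370 = 982.29 mol/h
Reaction term: ξ·ΔH°_rxn = 982.29 × -60.9 = -59821 kJ/h
Sensible, feed 26.7→25 °C: -556.63 kJ/h
Outlet flows (mol/h): A 387.71, B 1964.6
Sensible, products 25→105 °C: 22658 kJ/h
Q = ΔH = -37720 kJ/h = -10.478 kW
Heat removed = 628.67 kJ/min

Q_out = 629 kJ/min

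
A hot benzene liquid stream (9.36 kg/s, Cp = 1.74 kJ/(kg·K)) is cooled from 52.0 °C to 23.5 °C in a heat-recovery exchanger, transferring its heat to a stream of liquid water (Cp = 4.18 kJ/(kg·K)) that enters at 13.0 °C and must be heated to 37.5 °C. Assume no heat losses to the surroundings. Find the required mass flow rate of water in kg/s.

Heat released by hot stream: Q = 9.36 × 1.74 × (52.0 − 23.5) = 464.16 kJ/s
Energy balance on cold side (adiabatic exchanger): Q = ṁ_c·Cp_c·(T_c,out − T_c,in)
ṁ_c = 464.16 / [4.18 × (37.5 − 13.0)] = 4.5324 kg/s

ṁ_c = 4.53 kg/s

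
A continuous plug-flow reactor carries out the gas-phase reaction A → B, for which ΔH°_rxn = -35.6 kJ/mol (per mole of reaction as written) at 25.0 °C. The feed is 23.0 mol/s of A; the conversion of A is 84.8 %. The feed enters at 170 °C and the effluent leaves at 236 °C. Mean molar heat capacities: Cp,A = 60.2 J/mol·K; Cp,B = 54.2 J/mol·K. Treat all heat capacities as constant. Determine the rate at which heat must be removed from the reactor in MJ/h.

Extent of reaction ξ = 0.848 × 23.0 = 19.504 mol/s
Reaction term: ξ·ΔH°_rxn = 19.504 × -35.6 = -694.34 kJ/s
Sensible, feed 170→25 °C: -200.77 kJ/s
Outlet flows (mol/s): A 3.496, B 19.504
Sensible, products 25→236 °C: 267.46 kJ/s
Q = ΔH = -627.65 kJ/s = -627.65 kW
Heat removed = 2259.5 MJ/h

Q_out = 2260 MJ/h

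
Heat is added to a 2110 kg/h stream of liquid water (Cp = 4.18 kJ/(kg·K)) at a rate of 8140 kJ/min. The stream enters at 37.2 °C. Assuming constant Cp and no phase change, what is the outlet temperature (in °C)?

T_out = 92.6 °C

Q = 8140 kJ/min = 488400 kJ/h
ΔT = Q/(ṁ·Cp) = 488400/(2110×4.18) = 55.375 K
T_out = 37.2 + 55.375 = 92.575 °C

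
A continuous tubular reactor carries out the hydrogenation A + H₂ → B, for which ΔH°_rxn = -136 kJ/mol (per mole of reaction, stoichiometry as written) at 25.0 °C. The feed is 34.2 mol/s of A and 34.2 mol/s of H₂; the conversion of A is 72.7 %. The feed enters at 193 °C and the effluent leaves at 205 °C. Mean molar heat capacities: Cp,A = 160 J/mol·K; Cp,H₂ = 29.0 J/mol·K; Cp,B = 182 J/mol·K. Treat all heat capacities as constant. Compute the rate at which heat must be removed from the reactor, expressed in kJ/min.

Q_out = 200000 kJ/min

Extent of reaction ξ = 0.727 × 34.2 = 24.863 mol/s
Reaction term: ξ·ΔH°_rxn = 24.863 × -136 = -3381.4 kJ/s
Sensible, feed 193→25 °C: -1085.9 kJ/s
Outlet flows (mol/s): A 9.3366, H₂ 9.3366, B 24.863
Sensible, products 25→205 °C: 1132.2 kJ/s
Q = ΔH = -3335.2 kJ/s = -3335.2 kW
Heat removed = 200110 kJ/min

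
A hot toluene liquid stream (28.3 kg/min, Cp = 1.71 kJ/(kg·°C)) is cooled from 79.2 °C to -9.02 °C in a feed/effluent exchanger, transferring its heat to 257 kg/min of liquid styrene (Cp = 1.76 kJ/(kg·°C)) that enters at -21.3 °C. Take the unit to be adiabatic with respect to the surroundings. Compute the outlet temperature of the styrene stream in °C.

T_c,out = -11.9 °C

Heat released by hot stream: Q = 28.3 × 1.71 × (79.2 − -9.02) = 4269.2 kJ/min
Energy balance on cold side (adiabatic exchanger): Q = ṁ_c·Cp_c·(T_c,out − T_c,in)
T_c,out = -21.3 + 4269.2/(257 × 1.76) = -11.861 °C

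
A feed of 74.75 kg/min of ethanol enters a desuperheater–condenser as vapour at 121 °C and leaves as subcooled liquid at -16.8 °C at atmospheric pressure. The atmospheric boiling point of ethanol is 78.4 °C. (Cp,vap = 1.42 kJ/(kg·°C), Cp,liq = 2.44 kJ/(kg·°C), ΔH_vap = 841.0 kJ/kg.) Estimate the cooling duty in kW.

Q_c = 1410 kW

vapour 121→78.4 °C: -60.492 kJ/kg
condensation at 78.4 °C: -841 kJ/kg
liquid 78.4→-16.8 °C: -232.29 kJ/kg
Δh = -60.492 + -841 + -232.29 = -1133.8 kJ/kg
Q = ṁ·Δh = 74.75 kg/min × -1133.8 kJ/kg = -84750 kJ/min
|Q| = 1412.5 kW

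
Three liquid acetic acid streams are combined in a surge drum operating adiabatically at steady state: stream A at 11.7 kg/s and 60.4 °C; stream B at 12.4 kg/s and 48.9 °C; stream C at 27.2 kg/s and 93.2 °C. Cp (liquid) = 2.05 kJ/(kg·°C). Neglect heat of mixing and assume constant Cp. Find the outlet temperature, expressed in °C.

T_out = 75.0 °C

No heat crosses the boundary, so H_out = H_in.
T_out = Σ ṁᵢCp,ᵢTᵢ / Σ ṁᵢCp,ᵢ
      = 7888.6 / 105.16 = 75.011 °C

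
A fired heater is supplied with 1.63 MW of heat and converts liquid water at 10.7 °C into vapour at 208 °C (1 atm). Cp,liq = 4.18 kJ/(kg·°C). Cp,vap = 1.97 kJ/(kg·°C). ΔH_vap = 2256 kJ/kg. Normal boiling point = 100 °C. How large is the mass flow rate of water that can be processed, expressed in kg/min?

Δh = 4.18×(100−10.7) + 2256 + 1.97×(208−100) = 2842 kJ/kg
Q = 1.63 MW = 1630 kJ/s = 97800 kJ/min
ṁ = Q/Δh = 97800 / 2842 = 34.412 kg/min

ṁ = 34.4 kg/min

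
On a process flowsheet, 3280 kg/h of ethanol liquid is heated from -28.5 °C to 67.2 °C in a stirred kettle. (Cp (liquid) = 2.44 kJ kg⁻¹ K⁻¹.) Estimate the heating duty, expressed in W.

Q = ṁ·Cp·ΔT = 3280 × 2.44 × (67.2 − -28.5) = 765910 kJ/h
Converting: 765910 / 3600 s = 212.75 kW
Heating duty = 212750 W

Q = 213000 W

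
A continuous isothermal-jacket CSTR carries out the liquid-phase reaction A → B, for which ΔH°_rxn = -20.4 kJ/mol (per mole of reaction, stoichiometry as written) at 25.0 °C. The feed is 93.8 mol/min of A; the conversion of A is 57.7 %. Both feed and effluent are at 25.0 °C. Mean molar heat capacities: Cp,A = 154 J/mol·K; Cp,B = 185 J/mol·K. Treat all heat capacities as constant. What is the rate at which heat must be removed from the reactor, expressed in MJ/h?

Extent of reaction ξ = 0.577 × 93.8 = 54.123 mol/min
Reaction term: ξ·ΔH°_rxn = 54.123 × -20.4 = -1104.1 kJ/min
Q = ΔH = -1104.1 kJ/min = -18.402 kW
Heat removed = 66.246 MJ/h

Q_out = 66.2 MJ/h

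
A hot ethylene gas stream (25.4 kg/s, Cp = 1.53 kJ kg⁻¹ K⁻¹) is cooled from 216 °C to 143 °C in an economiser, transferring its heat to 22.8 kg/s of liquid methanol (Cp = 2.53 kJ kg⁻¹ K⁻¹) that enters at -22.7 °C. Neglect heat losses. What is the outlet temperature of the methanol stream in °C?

T_c,out = 26.5 °C

Heat released by hot stream: Q = 25.4 × 1.53 × (216 − 143) = 2836.9 kJ/s
Energy balance on cold side (adiabatic exchanger): Q = ṁ_c·Cp_c·(T_c,out − T_c,in)
T_c,out = -22.7 + 2836.9/(22.8 × 2.53) = 26.48 °C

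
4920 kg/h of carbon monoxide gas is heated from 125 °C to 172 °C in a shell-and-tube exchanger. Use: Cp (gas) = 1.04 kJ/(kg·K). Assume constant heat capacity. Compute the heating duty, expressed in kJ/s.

Q = ṁ·Cp·ΔT = 4920 × 1.04 × (172 − 125) = 240490 kJ/h
Converting: 240490 / 3600 s = 66.803 kW

Q = 66.8 kJ/s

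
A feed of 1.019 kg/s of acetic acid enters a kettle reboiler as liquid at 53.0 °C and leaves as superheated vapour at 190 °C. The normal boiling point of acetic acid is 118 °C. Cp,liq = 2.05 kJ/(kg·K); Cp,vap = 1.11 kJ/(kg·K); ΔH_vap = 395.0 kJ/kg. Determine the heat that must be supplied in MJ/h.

Q = 2230 MJ/h

liquid 53.0→118 °C: 133.25 kJ/kg
vaporisation at 118 °C: 395 kJ/kg
vapour 118→190 °C: 79.92 kJ/kg
Δh = 133.25 + 395 + 79.92 = 608.17 kJ/kg
Q = ṁ·Δh = 1.019 kg/s × 608.17 kJ/kg = 619.73 kJ/s
|Q| = 619.73 kW = 2231 MJ/h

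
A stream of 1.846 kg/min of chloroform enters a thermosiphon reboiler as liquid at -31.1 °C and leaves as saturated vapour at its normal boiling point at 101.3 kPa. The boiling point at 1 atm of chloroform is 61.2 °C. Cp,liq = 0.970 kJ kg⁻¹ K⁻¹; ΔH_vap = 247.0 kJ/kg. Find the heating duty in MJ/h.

liquid -31.1→61.2 °C: 89.531 kJ/kg
vaporisation at 61.2 °C: 247 kJ/kg
Δh = 89.531 + 247 = 336.53 kJ/kg
Q = ṁ·Δh = 1.846 kg/min × 336.53 kJ/kg = 621.24 kJ/min
|Q| = 10.354 kW = 37.274 MJ/h

Q = 37.3 MJ/h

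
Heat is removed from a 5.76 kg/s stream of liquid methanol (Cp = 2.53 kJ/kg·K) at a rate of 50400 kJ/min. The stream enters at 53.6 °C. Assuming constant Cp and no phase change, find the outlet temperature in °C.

Q = 50400 kJ/min = 840 kJ/s
ΔT = Q/(ṁ·Cp) = 840/(5.76×2.53) = 57.642 K
T_out = 53.6 − 57.642 = -4.0416 °C

T_out = -4.04 °C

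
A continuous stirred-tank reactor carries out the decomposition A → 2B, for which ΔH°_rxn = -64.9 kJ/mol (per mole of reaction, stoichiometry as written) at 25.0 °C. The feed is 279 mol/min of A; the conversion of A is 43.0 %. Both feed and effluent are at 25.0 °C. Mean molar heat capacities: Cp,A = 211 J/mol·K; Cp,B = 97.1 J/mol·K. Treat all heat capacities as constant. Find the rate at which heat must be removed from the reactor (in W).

Extent of reaction ξ = 0.430 × 279 = 119.97 mol/min
Reaction term: ξ·ΔH°_rxn = 119.97 × -64.9 = -7786.1 kJ/min
Q = ΔH = -7786.1 kJ/min = -129.77 kW
Heat removed = 129770 W

Q_out = 130000 W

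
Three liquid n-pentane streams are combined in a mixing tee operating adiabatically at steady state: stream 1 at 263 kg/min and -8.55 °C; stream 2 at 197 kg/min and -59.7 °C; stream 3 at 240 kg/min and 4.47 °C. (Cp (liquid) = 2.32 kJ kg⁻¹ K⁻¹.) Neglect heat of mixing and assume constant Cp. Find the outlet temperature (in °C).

Energy balance with Q = 0: Σ ṁᵢCp,ᵢ(T_out − Tᵢ) = 0
T_out = Σ ṁᵢCp,ᵢTᵢ / Σ ṁᵢCp,ᵢ
      = -30013 / 1624 = -18.481 °C

T_out = -18.5 °C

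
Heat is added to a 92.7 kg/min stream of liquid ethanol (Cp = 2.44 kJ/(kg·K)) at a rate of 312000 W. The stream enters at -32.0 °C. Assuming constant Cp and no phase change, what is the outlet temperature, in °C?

T_out = 50.8 °C

Q = 312000 W = 18720 kJ/min
ΔT = Q/(ṁ·Cp) = 18720/(92.7×2.44) = 82.763 K
T_out = -32.0 + 82.763 = 50.763 °C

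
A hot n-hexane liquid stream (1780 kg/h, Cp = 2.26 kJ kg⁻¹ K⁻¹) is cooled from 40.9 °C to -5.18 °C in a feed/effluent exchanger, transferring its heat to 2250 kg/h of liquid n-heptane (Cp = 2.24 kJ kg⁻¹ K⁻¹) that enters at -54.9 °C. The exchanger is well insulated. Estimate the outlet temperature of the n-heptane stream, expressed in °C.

T_c,out = -18.1 °C

Heat released by hot stream: Q = 1780 × 2.26 × (40.9 − -5.18) = 185370 kJ/h
Energy balance on cold side (adiabatic exchanger): Q = ṁ_c·Cp_c·(T_c,out − T_c,in)
T_c,out = -54.9 + 185370/(2250 × 2.24) = -18.12 °C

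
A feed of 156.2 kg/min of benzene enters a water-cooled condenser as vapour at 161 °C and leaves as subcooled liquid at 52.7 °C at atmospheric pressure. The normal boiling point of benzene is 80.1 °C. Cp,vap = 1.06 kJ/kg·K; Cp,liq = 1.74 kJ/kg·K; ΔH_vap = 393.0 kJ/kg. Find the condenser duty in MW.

vapour 161→80.1 °C: -85.754 kJ/kg
condensation at 80.1 °C: -393 kJ/kg
liquid 80.1→52.7 °C: -47.676 kJ/kg
Δh = -85.754 + -393 + -47.676 = -526.43 kJ/kg
Q = ṁ·Δh = 156.2 kg/min × -526.43 kJ/kg = -82228 kJ/min
|Q| = 1370.5 kW = 1.3705 MW

Q_c = 1.37 MW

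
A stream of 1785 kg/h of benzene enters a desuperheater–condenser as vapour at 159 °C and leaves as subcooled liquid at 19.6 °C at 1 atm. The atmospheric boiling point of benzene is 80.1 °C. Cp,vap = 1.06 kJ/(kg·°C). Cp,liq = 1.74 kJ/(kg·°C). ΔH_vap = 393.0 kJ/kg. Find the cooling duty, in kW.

vapour 159→80.1 °C: -83.634 kJ/kg
condensation at 80.1 °C: -393 kJ/kg
liquid 80.1→19.6 °C: -105.27 kJ/kg
Δh = -83.634 + -393 + -105.27 = -581.9 kJ/kg
Q = ṁ·Δh = 1785 kg/h × -581.9 kJ/kg = -1.0387e+06 kJ/h
|Q| = 288.53 kW

Q_c = 289 kW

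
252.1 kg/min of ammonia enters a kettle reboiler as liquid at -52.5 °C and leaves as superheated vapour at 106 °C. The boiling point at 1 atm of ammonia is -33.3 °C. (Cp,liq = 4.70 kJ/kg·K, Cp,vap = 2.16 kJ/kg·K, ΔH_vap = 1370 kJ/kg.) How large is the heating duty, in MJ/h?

Q = 26600 MJ/h

liquid -52.5→-33.3 °C: 90.24 kJ/kg
vaporisation at -33.3 °C: 1370 kJ/kg
vapour -33.3→106 °C: 300.89 kJ/kg
Δh = 90.24 + 1370 + 300.89 = 1761.1 kJ/kg
Q = ṁ·Δh = 252.1 kg/min × 1761.1 kJ/kg = 443980 kJ/min
|Q| = 7399.7 kW = 26639 MJ/h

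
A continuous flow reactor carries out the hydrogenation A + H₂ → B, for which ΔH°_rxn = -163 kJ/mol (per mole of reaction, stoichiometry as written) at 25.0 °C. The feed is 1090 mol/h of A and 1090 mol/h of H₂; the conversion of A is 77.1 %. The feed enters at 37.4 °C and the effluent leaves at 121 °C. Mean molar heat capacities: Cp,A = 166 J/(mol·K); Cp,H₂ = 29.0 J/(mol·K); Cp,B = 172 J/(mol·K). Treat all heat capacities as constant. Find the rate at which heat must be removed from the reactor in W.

Extent of reaction ξ = 0.771 × 1090 = 840.39 mol/h
Reaction term: ξ·ΔH°_rxn = 840.39 × -163 = -136980 kJ/h
Sensible, feed 37.4→25 °C: -2635.6 kJ/h
Outlet flows (mol/h): A 249.61, H₂ 249.61, B 840.39
Sensible, products 25→121 °C: 18549 kJ/h
Q = ΔH = -121070 kJ/h = -33.631 kW
Heat removed = 33631 W

Q_out = 33600 W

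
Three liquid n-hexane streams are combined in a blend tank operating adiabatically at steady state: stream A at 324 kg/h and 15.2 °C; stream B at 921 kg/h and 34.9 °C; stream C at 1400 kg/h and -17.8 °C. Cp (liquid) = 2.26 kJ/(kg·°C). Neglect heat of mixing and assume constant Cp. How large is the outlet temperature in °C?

No heat crosses the boundary, so H_out = H_in.
T_out = Σ ṁᵢCp,ᵢTᵢ / Σ ṁᵢCp,ᵢ
      = 27454 / 5977.7 = 4.5927 °C

T_out = 4.59 °C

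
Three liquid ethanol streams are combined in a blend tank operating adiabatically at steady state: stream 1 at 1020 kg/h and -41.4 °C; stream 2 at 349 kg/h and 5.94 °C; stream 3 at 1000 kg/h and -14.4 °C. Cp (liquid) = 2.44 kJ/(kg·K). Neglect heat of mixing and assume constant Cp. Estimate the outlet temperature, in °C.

No heat crosses the boundary, so H_out = H_in.
T_out = Σ ṁᵢCp,ᵢTᵢ / Σ ṁᵢCp,ᵢ
      = -133110 / 5780.4 = -23.029 °C

T_out = -23.0 °C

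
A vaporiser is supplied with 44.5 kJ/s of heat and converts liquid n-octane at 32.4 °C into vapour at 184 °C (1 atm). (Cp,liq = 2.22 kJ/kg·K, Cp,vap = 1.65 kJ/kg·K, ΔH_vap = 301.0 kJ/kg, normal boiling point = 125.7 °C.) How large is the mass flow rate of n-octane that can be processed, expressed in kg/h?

Δh = 2.22×(125.7−32.4) + 301.0 + 1.65×(184−125.7) = 604.32 kJ/kg
Q = 44.5 kJ/s = 44.5 kJ/s = 160200 kJ/h
ṁ = Q/Δh = 160200 / 604.32 = 265.09 kg/h

ṁ = 265 kg/h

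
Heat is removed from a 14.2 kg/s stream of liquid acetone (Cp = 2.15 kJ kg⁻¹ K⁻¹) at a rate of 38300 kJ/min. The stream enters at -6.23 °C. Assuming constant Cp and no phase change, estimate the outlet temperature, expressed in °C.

T_out = -27.1 °C

Q = 38300 kJ/min = 638.33 kJ/s
ΔT = Q/(ṁ·Cp) = 638.33/(14.2×2.15) = 20.908 K
T_out = -6.23 − 20.908 = -27.138 °C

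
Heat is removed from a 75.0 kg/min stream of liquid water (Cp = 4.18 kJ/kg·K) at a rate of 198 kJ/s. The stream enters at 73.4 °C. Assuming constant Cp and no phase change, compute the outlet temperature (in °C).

Q = 198 kJ/s = 11880 kJ/min
ΔT = Q/(ṁ·Cp) = 11880/(75.0×4.18) = 37.895 K
T_out = 73.4 − 37.895 = 35.505 °C

T_out = 35.5 °C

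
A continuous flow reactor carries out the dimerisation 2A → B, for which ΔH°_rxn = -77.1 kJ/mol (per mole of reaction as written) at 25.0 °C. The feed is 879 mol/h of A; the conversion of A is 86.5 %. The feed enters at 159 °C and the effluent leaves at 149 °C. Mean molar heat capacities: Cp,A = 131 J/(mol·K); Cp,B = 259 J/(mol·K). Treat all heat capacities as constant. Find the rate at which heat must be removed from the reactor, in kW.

Extent of reaction ξ = 0.865 × 879 / 2 = 380.17 mol/h
Reaction term: ξ·ΔH°_rxn = 380.17 × -77.1 = -29311 kJ/h
Sensible, feed 159→25 °C: -15430 kJ/h
Outlet flows (mol/h): A 118.66, B 380.17
Sensible, products 25→149 °C: 14137 kJ/h
Q = ΔH = -30604 kJ/h = -8.5011 kW
Heat removed = 8.5011 kW

Q_out = 8.50 kW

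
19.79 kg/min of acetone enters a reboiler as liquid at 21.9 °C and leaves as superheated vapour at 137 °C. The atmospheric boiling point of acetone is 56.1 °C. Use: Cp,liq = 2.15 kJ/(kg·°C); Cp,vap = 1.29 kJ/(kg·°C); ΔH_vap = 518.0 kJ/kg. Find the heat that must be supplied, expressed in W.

liquid 21.9→56.1 °C: 73.53 kJ/kg
vaporisation at 56.1 °C: 518 kJ/kg
vapour 56.1→137 °C: 104.36 kJ/kg
Δh = 73.53 + 518 + 104.36 = 695.89 kJ/kg
Q = ṁ·Δh = 19.79 kg/min × 695.89 kJ/kg = 13772 kJ/min
|Q| = 229.53 kW = 229530 W

Q = 230000 W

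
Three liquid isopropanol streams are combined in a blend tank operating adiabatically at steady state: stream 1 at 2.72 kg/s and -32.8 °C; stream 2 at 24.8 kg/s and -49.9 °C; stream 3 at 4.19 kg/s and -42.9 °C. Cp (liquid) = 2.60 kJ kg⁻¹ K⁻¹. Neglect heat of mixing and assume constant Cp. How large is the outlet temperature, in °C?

T_out = -47.5 °C

Energy balance with Q = 0: Σ ṁᵢCp,ᵢ(T_out − Tᵢ) = 0
T_out = Σ ṁᵢCp,ᵢTᵢ / Σ ṁᵢCp,ᵢ
      = -3916.9 / 82.446 = -47.508 °C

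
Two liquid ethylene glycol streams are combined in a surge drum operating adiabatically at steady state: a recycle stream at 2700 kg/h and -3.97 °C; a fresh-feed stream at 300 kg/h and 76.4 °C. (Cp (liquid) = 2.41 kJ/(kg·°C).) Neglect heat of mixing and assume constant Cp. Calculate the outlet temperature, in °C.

T_out = 4.07 °C

No heat crosses the boundary, so H_out = H_in.
T_out = Σ ṁᵢCp,ᵢTᵢ / Σ ṁᵢCp,ᵢ
      = 29404 / 7230 = 4.067 °C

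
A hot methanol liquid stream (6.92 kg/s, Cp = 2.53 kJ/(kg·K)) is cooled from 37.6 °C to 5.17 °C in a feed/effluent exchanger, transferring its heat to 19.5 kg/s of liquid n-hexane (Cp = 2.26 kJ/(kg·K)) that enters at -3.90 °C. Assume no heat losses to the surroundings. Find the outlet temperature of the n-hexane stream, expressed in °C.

Heat released by hot stream: Q = 6.92 × 2.53 × (37.6 − 5.17) = 567.77 kJ/s
Energy balance on cold side (adiabatic exchanger): Q = ṁ_c·Cp_c·(T_c,out − T_c,in)
T_c,out = -3.90 + 567.77/(19.5 × 2.26) = 8.9834 °C

T_c,out = 8.98 °C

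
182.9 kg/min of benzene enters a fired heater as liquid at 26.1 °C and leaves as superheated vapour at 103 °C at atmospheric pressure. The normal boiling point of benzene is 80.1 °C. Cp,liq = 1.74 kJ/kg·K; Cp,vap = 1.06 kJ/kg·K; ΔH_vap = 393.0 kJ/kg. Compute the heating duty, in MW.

Q = 1.56 MW

liquid 26.1→80.1 °C: 93.96 kJ/kg
vaporisation at 80.1 °C: 393 kJ/kg
vapour 80.1→103 °C: 24.274 kJ/kg
Δh = 93.96 + 393 + 24.274 = 511.23 kJ/kg
Q = ṁ·Δh = 182.9 kg/min × 511.23 kJ/kg = 93505 kJ/min
|Q| = 1558.4 kW = 1.5584 MW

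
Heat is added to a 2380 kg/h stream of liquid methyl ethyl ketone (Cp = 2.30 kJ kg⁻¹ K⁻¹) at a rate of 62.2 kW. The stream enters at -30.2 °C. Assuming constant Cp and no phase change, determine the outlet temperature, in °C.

Q = 62.2 kW = 223920 kJ/h
ΔT = Q/(ṁ·Cp) = 223920/(2380×2.30) = 40.906 K
T_out = -30.2 + 40.906 = 10.706 °C

T_out = 10.7 °C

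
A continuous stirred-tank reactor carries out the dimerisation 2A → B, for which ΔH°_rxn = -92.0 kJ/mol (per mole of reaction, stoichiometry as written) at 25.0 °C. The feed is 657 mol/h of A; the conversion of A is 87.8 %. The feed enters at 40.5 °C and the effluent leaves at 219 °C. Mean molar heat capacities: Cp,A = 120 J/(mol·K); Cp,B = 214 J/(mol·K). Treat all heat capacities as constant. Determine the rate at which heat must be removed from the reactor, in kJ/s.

Q_out = 3.87 kJ/s

Extent of reaction ξ = 0.878 × 657 / 2 = 288.42 mol/h
Reaction term: ξ·ΔH°_rxn = 288.42 × -92.0 = -26535 kJ/h
Sensible, feed 40.5→25 °C: -1222 kJ/h
Outlet flows (mol/h): A 80.154, B 288.42
Sensible, products 25→219 °C: 13840 kJ/h
Q = ΔH = -13917 kJ/h = -3.8658 kW
Heat removed = 3.8658 kJ/s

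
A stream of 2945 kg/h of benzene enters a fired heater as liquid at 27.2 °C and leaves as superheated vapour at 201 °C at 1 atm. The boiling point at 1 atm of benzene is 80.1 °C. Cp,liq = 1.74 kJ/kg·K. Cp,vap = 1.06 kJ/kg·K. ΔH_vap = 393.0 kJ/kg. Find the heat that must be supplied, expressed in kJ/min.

liquid 27.2→80.1 °C: 92.046 kJ/kg
vaporisation at 80.1 °C: 393 kJ/kg
vapour 80.1→201 °C: 128.15 kJ/kg
Δh = 92.046 + 393 + 128.15 = 613.2 kJ/kg
Q = ṁ·Δh = 2945 kg/h × 613.2 kJ/kg = 1.8059e+06 kJ/h
|Q| = 501.63 kW = 30098 kJ/min

Q = 30100 kJ/min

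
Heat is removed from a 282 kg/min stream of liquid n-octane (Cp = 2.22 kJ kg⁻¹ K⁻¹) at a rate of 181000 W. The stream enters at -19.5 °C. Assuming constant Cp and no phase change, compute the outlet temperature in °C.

T_out = -36.8 °C

Q = 181000 W = 10860 kJ/min
ΔT = Q/(ṁ·Cp) = 10860/(282×2.22) = 17.347 K
T_out = -19.5 − 17.347 = -36.847 °C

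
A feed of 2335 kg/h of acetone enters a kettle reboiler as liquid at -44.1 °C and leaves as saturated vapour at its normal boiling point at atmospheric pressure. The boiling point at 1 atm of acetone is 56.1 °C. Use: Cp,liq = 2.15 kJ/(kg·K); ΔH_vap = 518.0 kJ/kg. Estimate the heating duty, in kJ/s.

Q = 476 kJ/s

liquid -44.1→56.1 °C: 215.43 kJ/kg
vaporisation at 56.1 °C: 518 kJ/kg
Δh = 215.43 + 518 = 733.43 kJ/kg
Q = ṁ·Δh = 2335 kg/h × 733.43 kJ/kg = 1.7126e+06 kJ/h
|Q| = 475.71 kW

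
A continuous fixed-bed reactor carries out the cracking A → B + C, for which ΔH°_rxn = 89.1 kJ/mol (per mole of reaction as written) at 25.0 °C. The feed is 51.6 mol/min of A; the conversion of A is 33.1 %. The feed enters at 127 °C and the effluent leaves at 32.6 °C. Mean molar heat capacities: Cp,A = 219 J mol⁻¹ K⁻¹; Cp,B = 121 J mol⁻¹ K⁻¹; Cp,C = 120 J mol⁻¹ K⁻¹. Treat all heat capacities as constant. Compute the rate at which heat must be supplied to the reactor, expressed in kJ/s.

Q_in = 7.63 kJ/s

Extent of reaction ξ = 0.331 × 51.6 = 17.08 mol/min
Reaction term: ξ·ΔH°_rxn = 17.08 × 89.1 = 1521.8 kJ/min
Sensible, feed 127→25 °C: -1152.6 kJ/min
Outlet flows (mol/min): A 34.52, B 17.08, C 17.08
Sensible, products 25→32.6 °C: 88.739 kJ/min
Q = ΔH = 457.89 kJ/min = 7.6315 kW
Heat supplied = 7.6315 kJ/s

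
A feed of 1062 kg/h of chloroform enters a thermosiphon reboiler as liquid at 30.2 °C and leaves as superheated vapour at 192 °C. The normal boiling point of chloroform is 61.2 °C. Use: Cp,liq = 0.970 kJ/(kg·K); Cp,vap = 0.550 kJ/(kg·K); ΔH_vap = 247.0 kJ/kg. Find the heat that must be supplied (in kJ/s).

liquid 30.2→61.2 °C: 30.07 kJ/kg
vaporisation at 61.2 °C: 247 kJ/kg
vapour 61.2→192 °C: 71.94 kJ/kg
Δh = 30.07 + 247 + 71.94 = 349.01 kJ/kg
Q = ṁ·Δh = 1062 kg/h × 349.01 kJ/kg = 370650 kJ/h
|Q| = 102.96 kW

Q = 103 kJ/s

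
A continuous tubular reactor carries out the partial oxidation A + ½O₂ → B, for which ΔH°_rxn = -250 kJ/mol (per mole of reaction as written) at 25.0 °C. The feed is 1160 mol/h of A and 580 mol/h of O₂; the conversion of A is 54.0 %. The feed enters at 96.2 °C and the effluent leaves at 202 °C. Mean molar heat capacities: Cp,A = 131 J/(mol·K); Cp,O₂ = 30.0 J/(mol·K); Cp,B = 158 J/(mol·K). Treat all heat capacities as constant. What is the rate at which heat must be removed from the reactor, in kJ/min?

Q_out = 2290 kJ/min

Extent of reaction ξ = 0.540 × 1160 = 626.4 mol/h
Reaction term: ξ·ΔH°_rxn = 626.4 × -250 = -156600 kJ/h
Sensible, feed 96.2→25 °C: -12058 kJ/h
Outlet flows (mol/h): A 533.6, O₂ 266.8, B 626.4
Sensible, products 25→202 °C: 31307 kJ/h
Q = ΔH = -137350 kJ/h = -38.153 kW
Heat removed = 2289.2 kJ/min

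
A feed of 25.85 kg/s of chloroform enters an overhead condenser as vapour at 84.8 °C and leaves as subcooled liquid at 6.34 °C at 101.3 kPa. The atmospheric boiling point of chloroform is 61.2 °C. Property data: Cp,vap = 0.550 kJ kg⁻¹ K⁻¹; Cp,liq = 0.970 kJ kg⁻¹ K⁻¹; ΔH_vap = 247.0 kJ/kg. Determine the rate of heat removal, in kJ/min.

vapour 84.8→61.2 °C: -12.98 kJ/kg
condensation at 61.2 °C: -247 kJ/kg
liquid 61.2→6.34 °C: -53.214 kJ/kg
Δh = -12.98 + -247 + -53.214 = -313.19 kJ/kg
Q = ṁ·Δh = 25.85 kg/s × -313.19 kJ/kg = -8096.1 kJ/s
|Q| = 8096.1 kW = 485760 kJ/min

Q_c = 486000 kJ/min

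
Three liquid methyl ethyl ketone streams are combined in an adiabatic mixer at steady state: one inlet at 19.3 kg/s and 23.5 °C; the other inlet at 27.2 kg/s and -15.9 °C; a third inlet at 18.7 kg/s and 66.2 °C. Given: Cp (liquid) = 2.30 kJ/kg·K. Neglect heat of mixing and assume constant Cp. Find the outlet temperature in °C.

Adiabatic, steady state ⇒ Σ ṁᵢCp,ᵢ(T_out − Tᵢ) = 0
T_out = Σ ṁᵢCp,ᵢTᵢ / Σ ṁᵢCp,ᵢ
      = 2895.7 / 149.96 = 19.31 °C

T_out = 19.3 °C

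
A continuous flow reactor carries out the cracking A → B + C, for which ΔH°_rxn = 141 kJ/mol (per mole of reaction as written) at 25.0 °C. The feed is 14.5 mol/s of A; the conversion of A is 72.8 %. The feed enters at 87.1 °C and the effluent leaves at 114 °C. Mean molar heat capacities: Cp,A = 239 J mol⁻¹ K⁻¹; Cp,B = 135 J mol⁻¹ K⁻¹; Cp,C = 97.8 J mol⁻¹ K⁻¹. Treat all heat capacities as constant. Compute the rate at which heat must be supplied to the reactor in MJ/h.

Extent of reaction ξ = 0.728 × 14.5 = 10.556 mol/s
Reaction term: ξ·ΔH°_rxn = 10.556 × 141 = 1488.4 kJ/s
Sensible, feed 87.1→25 °C: -215.21 kJ/s
Outlet flows (mol/s): A 3.944, B 10.556, C 10.556
Sensible, products 25→114 °C: 302.6 kJ/s
Q = ΔH = 1575.8 kJ/s = 1575.8 kW
Heat supplied = 5672.9 MJ/h

Q_in = 5670 MJ/h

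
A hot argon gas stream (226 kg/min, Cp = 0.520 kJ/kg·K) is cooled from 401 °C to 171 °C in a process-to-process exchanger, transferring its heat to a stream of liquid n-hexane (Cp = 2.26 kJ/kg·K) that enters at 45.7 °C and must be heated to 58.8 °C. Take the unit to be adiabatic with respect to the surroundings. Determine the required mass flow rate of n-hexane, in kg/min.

Heat released by hot stream: Q = 226 × 0.520 × (401 − 171) = 27030 kJ/min
Energy balance on cold side (adiabatic exchanger): Q = ṁ_c·Cp_c·(T_c,out − T_c,in)
ṁ_c = 27030 / [2.26 × (58.8 − 45.7)] = 912.98 kg/min

ṁ_c = 913 kg/min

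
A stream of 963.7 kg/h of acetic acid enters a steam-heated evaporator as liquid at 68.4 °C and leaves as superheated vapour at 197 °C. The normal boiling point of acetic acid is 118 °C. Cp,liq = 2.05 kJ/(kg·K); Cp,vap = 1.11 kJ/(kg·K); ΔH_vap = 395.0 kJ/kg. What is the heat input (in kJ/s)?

liquid 68.4→118 °C: 101.68 kJ/kg
vaporisation at 118 °C: 395 kJ/kg
vapour 118→197 °C: 87.69 kJ/kg
Δh = 101.68 + 395 + 87.69 = 584.37 kJ/kg
Q = ṁ·Δh = 963.7 kg/h × 584.37 kJ/kg = 563160 kJ/h
|Q| = 156.43 kW

Q = 156 kJ/s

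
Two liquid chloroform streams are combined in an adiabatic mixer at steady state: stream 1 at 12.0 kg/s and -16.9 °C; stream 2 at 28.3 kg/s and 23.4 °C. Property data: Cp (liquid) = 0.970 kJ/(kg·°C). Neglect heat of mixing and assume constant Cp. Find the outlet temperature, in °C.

Energy balance with Q = 0: Σ ṁᵢCp,ᵢ(T_out − Tᵢ) = 0
Σ ṁᵢCp,ᵢTᵢ = 12.0×0.970×-16.9 + 28.3×0.970×23.4 = 445.64
Σ ṁᵢCp,ᵢ = 12.0×0.970 + 28.3×0.970 = 39.091
T_out = 445.64 / 39.091 = 11.4 °C

T_out = 11.4 °C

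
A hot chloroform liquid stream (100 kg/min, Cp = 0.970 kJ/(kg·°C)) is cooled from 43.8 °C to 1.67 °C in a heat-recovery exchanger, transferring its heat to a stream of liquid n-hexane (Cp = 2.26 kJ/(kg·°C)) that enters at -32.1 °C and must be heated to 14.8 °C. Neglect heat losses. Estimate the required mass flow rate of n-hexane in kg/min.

Heat released by hot stream: Q = 100 × 0.970 × (43.8 − 1.67) = 4086.6 kJ/min
Energy balance on cold side (adiabatic exchanger): Q = ṁ_c·Cp_c·(T_c,out − T_c,in)
ṁ_c = 4086.6 / [2.26 × (14.8 − -32.1)] = 38.555 kg/min

ṁ_c = 38.6 kg/min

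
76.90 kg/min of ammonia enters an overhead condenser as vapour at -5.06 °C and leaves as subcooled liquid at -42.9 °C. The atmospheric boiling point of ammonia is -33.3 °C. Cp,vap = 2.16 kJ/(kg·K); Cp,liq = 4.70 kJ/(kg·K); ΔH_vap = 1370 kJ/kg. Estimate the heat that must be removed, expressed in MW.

Q_c = 1.89 MW

vapour -5.06→-33.3 °C: -60.998 kJ/kg
condensation at -33.3 °C: -1370 kJ/kg
liquid -33.3→-42.9 °C: -45.12 kJ/kg
Δh = -60.998 + -1370 + -45.12 = -1476.1 kJ/kg
Q = ṁ·Δh = 76.90 kg/min × -1476.1 kJ/kg = -113510 kJ/min
|Q| = 1891.9 kW = 1.8919 MW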